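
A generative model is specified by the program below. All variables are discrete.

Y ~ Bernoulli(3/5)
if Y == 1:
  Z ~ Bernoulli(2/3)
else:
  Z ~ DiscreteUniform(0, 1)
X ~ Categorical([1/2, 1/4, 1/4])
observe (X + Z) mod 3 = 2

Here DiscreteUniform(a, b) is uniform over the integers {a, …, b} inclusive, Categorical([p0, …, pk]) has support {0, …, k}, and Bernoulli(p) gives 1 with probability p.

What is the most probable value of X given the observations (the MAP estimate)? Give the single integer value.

Enumerate traces; 4 have nonzero weight after conditioning:
  (Y=0, Z=0, X=2) weight 1/20
  (Y=0, Z=1, X=1) weight 1/20
  (Y=1, Z=0, X=2) weight 1/20
  (Y=1, Z=1, X=1) weight 1/10
Group by X:
  weight(X=1) = 3/20
  weight(X=2) = 1/10
Total weight = 3/20 + 1/10 = 1/4
P(X=1 | obs) = 3/20 / 1/4 = 3/5
P(X=2 | obs) = 1/10 / 1/4 = 2/5
argmax = 1

argmax_v P(X = v | obs) = 1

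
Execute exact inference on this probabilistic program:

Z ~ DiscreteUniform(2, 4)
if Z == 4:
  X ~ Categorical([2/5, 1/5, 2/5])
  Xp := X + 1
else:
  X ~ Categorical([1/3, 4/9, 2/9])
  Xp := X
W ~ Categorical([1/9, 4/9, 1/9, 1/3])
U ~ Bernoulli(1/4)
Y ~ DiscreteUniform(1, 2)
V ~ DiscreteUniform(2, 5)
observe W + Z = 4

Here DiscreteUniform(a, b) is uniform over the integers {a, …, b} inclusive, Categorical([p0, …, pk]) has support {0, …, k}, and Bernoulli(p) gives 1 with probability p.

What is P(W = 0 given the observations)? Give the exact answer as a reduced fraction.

Enumerate traces; 144 have nonzero weight after conditioning:
  (Z=2, X=0, W=2, U=0, Y=1, V=2) weight 1/864
  (Z=2, X=0, W=2, U=0, Y=1, V=3) weight 1/864
  (Z=2, X=0, W=2, U=0, Y=1, V=4) weight 1/864
  (Z=2, X=0, W=2, U=0, Y=1, V=5) weight 1/864
  (Z=2, X=0, W=2, U=0, Y=2, V=2) weight 1/864
  (Z=2, X=0, W=2, U=0, Y=2, V=3) weight 1/864
  (Z=2, X=0, W=2, U=0, Y=2, V=4) weight 1/864
  (Z=2, X=0, W=2, U=0, Y=2, V=5) weight 1/864
  (Z=3, X=0, W=1, U=0, Y=1, V=2) weight 1/216
  (Z=4, X=0, W=0, U=0, Y=1, V=2) weight 1/720
  … 134 more
Group by W:
  weight(W=0) = 1/27
  weight(W=1) = 4/27
  weight(W=2) = 1/27
Total weight = 1/27 + 4/27 + 1/27 = 2/9
P(W=0 | obs) = 1/27 / 2/9 = 1/6
P(W=1 | obs) = 4/27 / 2/9 = 2/3
P(W=2 | obs) = 1/27 / 2/9 = 1/6

P(W = 0 | obs) = 1/6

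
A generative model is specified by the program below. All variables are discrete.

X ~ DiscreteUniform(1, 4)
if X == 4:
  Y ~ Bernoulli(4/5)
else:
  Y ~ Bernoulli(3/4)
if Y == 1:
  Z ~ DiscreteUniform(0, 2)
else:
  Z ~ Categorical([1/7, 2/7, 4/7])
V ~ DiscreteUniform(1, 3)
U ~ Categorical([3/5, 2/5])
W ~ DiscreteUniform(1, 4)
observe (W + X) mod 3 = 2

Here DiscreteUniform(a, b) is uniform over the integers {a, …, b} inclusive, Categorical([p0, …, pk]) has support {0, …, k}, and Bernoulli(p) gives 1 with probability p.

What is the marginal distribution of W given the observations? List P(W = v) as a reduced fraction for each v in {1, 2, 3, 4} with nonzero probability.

Enumerate traces; 216 have nonzero weight after conditioning:
  (X=1, Y=0, Z=0, V=1, U=0, W=1) weight 1/2240
  (X=1, Y=0, Z=0, V=1, U=0, W=4) weight 1/2240
  (X=1, Y=0, Z=0, V=1, U=1, W=1) weight 1/3360
  (X=1, Y=0, Z=0, V=1, U=1, W=4) weight 1/3360
  (X=1, Y=0, Z=0, V=2, U=0, W=1) weight 1/2240
  (X=1, Y=0, Z=0, V=2, U=0, W=4) weight 1/2240
  (X=1, Y=0, Z=0, V=2, U=1, W=1) weight 1/3360
  (X=1, Y=0, Z=0, V=2, U=1, W=4) weight 1/3360
  (X=2, Y=0, Z=0, V=1, U=0, W=3) weight 1/2240
  (X=3, Y=0, Z=0, V=1, U=0, W=2) weight 1/2240
  … 206 more
Group by W:
  weight(W=1) = 1/8
  weight(W=2) = 1/16
  weight(W=3) = 1/16
  weight(W=4) = 1/8
Total weight = 1/8 + 1/16 + 1/16 + 1/8 = 3/8
P(W=1 | obs) = 1/8 / 3/8 = 1/3
P(W=2 | obs) = 1/16 / 3/8 = 1/6
P(W=3 | obs) = 1/16 / 3/8 = 1/6
P(W=4 | obs) = 1/8 / 3/8 = 1/3

P(W=1) = 1/3, P(W=2) = 1/6, P(W=3) = 1/6, P(W=4) = 1/3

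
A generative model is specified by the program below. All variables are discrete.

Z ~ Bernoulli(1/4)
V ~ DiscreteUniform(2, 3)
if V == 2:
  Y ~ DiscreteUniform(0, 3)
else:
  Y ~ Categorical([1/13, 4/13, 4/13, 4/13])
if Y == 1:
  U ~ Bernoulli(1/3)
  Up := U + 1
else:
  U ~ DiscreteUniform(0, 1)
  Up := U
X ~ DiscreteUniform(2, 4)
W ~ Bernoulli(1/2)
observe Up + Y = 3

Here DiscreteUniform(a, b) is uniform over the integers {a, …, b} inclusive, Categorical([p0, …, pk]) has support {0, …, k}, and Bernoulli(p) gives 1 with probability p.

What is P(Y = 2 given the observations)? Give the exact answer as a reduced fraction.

Enumerate traces; 72 have nonzero weight after conditioning:
  (Z=0, V=2, Y=1, U=1, X=2, W=0) weight 1/192
  (Z=0, V=2, Y=1, U=1, X=2, W=1) weight 1/192
  (Z=0, V=2, Y=1, U=1, X=3, W=0) weight 1/192
  (Z=0, V=2, Y=1, U=1, X=3, W=1) weight 1/192
  (Z=0, V=2, Y=1, U=1, X=4, W=0) weight 1/192
  (Z=0, V=2, Y=1, U=1, X=4, W=1) weight 1/192
  (Z=0, V=2, Y=2, U=1, X=2, W=0) weight 1/128
  (Z=0, V=2, Y=2, U=1, X=2, W=1) weight 1/128
  (Z=0, V=2, Y=3, U=0, X=2, W=0) weight 1/128
  … 63 more
Group by Y:
  weight(Y=1) = 29/312
  weight(Y=2) = 29/208
  weight(Y=3) = 29/208
Total weight = 29/312 + 29/208 + 29/208 = 29/78
P(Y=1 | obs) = 29/312 / 29/78 = 1/4
P(Y=2 | obs) = 29/208 / 29/78 = 3/8
P(Y=3 | obs) = 29/208 / 29/78 = 3/8

P(Y = 2 | obs) = 3/8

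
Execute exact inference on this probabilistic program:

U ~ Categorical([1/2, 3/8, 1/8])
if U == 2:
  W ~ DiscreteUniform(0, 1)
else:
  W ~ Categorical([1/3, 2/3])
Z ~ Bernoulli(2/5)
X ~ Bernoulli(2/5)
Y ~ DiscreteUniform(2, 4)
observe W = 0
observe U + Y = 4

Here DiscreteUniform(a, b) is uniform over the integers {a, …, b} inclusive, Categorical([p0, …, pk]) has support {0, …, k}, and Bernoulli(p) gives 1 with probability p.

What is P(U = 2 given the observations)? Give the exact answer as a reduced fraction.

P(U = 2 | obs) = 3/17

Enumerate traces; 12 have nonzero weight after conditioning:
  (U=0, W=0, Z=0, X=0, Y=4) weight 1/50
  (U=0, W=0, Z=0, X=1, Y=4) weight 1/75
  (U=0, W=0, Z=1, X=0, Y=4) weight 1/75
  (U=0, W=0, Z=1, X=1, Y=4) weight 2/225
  (U=1, W=0, Z=0, X=0, Y=3) weight 3/200
  (U=1, W=0, Z=0, X=1, Y=3) weight 1/100
  (U=1, W=0, Z=1, X=0, Y=3) weight 1/100
  (U=1, W=0, Z=1, X=1, Y=3) weight 1/150
  (U=2, W=0, Z=0, X=0, Y=2) weight 3/400
  … 3 more
Group by U:
  weight(U=0) = 1/18
  weight(U=1) = 1/24
  weight(U=2) = 1/48
Total weight = 1/18 + 1/24 + 1/48 = 17/144
P(U=0 | obs) = 1/18 / 17/144 = 8/17
P(U=1 | obs) = 1/24 / 17/144 = 6/17
P(U=2 | obs) = 1/48 / 17/144 = 3/17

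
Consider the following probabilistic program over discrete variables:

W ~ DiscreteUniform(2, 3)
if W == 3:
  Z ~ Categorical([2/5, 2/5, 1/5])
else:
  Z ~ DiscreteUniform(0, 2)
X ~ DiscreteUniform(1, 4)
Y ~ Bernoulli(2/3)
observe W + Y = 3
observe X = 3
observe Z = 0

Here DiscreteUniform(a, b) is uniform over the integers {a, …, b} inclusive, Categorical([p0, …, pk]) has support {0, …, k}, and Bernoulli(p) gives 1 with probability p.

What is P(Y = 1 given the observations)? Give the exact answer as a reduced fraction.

Enumerate traces; 2 have nonzero weight after conditioning:
  (W=2, Z=0, X=3, Y=1) weight 1/36
  (W=3, Z=0, X=3, Y=0) weight 1/60
Group by Y:
  weight(Y=0) = 1/60
  weight(Y=1) = 1/36
Total weight = 1/60 + 1/36 = 2/45
P(Y=0 | obs) = 1/60 / 2/45 = 3/8
P(Y=1 | obs) = 1/36 / 2/45 = 5/8

P(Y = 1 | obs) = 5/8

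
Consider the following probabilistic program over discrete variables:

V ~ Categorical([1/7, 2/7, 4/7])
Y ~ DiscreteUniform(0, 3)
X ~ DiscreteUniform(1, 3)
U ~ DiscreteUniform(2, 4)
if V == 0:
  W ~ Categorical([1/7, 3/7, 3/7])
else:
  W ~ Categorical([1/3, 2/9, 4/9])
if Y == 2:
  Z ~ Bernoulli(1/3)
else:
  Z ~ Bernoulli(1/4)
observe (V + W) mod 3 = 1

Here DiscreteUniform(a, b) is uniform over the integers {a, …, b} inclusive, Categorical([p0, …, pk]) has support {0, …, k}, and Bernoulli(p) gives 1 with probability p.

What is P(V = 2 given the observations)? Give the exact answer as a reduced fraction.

P(V = 2 | obs) = 112/181

Enumerate traces; 216 have nonzero weight after conditioning:
  (V=0, Y=0, X=1, U=2, W=1, Z=0) weight 1/784
  (V=0, Y=0, X=1, U=2, W=1, Z=1) weight 1/2352
  (V=0, Y=0, X=1, U=3, W=1, Z=0) weight 1/784
  (V=0, Y=0, X=1, U=3, W=1, Z=1) weight 1/2352
  (V=0, Y=0, X=1, U=4, W=1, Z=0) weight 1/784
  (V=0, Y=0, X=1, U=4, W=1, Z=1) weight 1/2352
  (V=0, Y=0, X=2, U=2, W=1, Z=0) weight 1/784
  (V=0, Y=0, X=2, U=2, W=1, Z=1) weight 1/2352
  (V=1, Y=0, X=1, U=2, W=0, Z=0) weight 1/504
  (V=2, Y=0, X=1, U=2, W=2, Z=0) weight 1/189
  … 206 more
Group by V:
  weight(V=0) = 3/49
  weight(V=1) = 2/21
  weight(V=2) = 16/63
Total weight = 3/49 + 2/21 + 16/63 = 181/441
P(V=0 | obs) = 3/49 / 181/441 = 27/181
P(V=1 | obs) = 2/21 / 181/441 = 42/181
P(V=2 | obs) = 16/63 / 181/441 = 112/181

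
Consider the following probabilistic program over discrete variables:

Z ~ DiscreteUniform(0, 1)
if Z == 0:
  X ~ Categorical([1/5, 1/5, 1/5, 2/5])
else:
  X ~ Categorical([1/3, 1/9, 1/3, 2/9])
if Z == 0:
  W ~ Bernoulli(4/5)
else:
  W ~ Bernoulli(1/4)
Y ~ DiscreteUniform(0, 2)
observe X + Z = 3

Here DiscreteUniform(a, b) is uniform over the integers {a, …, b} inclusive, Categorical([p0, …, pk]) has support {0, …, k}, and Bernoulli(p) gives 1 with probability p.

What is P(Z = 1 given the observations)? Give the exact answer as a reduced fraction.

Enumerate traces; 12 have nonzero weight after conditioning:
  (Z=0, X=3, W=0, Y=0) weight 1/75
  (Z=0, X=3, W=0, Y=1) weight 1/75
  (Z=0, X=3, W=0, Y=2) weight 1/75
  (Z=0, X=3, W=1, Y=0) weight 4/75
  (Z=0, X=3, W=1, Y=1) weight 4/75
  (Z=0, X=3, W=1, Y=2) weight 4/75
  (Z=1, X=2, W=0, Y=0) weight 1/24
  (Z=1, X=2, W=0, Y=1) weight 1/24
  … 4 more
Group by Z:
  weight(Z=0) = 1/5
  weight(Z=1) = 1/6
Total weight = 1/5 + 1/6 = 11/30
P(Z=0 | obs) = 1/5 / 11/30 = 6/11
P(Z=1 | obs) = 1/6 / 11/30 = 5/11

P(Z = 1 | obs) = 5/11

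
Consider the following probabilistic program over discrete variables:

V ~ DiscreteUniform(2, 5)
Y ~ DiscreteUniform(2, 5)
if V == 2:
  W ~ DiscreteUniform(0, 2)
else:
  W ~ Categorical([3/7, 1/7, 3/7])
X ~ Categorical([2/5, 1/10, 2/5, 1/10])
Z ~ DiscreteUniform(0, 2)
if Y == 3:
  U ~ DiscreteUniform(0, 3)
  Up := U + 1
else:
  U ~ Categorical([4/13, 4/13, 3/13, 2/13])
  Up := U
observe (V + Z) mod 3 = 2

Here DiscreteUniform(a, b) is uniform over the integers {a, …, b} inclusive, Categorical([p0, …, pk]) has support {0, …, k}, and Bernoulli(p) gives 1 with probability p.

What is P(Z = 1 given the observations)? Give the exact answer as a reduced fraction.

Enumerate traces; 768 have nonzero weight after conditioning:
  (V=2, Y=2, W=0, X=0, Z=0, U=0) weight 1/1170
  (V=2, Y=2, W=0, X=0, Z=0, U=1) weight 1/1170
  (V=2, Y=2, W=0, X=0, Z=0, U=2) weight 1/1560
  (V=2, Y=2, W=0, X=0, Z=0, U=3) weight 1/2340
  (V=2, Y=2, W=0, X=1, Z=0, U=0) weight 1/4680
  (V=2, Y=2, W=0, X=1, Z=0, U=1) weight 1/4680
  (V=2, Y=2, W=0, X=1, Z=0, U=2) weight 1/6240
  (V=2, Y=2, W=0, X=1, Z=0, U=3) weight 1/9360
  (V=3, Y=2, W=0, X=0, Z=2, U=0) weight 1/910
  (V=4, Y=2, W=0, X=0, Z=1, U=0) weight 1/910
  … 758 more
Group by Z:
  weight(Z=0) = 1/6
  weight(Z=1) = 1/12
  weight(Z=2) = 1/12
Total weight = 1/6 + 1/12 + 1/12 = 1/3
P(Z=0 | obs) = 1/6 / 1/3 = 1/2
P(Z=1 | obs) = 1/12 / 1/3 = 1/4
P(Z=2 | obs) = 1/12 / 1/3 = 1/4

P(Z = 1 | obs) = 1/4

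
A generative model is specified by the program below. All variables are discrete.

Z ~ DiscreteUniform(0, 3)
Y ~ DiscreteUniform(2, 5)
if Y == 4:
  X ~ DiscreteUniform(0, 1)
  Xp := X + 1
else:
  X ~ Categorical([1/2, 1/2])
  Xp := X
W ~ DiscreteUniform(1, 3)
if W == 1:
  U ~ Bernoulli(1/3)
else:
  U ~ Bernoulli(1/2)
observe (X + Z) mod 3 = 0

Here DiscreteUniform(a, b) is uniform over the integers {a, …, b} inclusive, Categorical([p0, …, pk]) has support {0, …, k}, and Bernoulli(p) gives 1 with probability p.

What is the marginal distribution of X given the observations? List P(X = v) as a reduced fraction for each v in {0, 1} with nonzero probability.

P(X=0) = 2/3, P(X=1) = 1/3

Enumerate traces; 72 have nonzero weight after conditioning:
  (Z=0, Y=2, X=0, W=1, U=0) weight 1/144
  (Z=0, Y=2, X=0, W=1, U=1) weight 1/288
  (Z=0, Y=2, X=0, W=2, U=0) weight 1/192
  (Z=0, Y=2, X=0, W=2, U=1) weight 1/192
  (Z=0, Y=2, X=0, W=3, U=0) weight 1/192
  (Z=0, Y=2, X=0, W=3, U=1) weight 1/192
  (Z=0, Y=3, X=0, W=1, U=0) weight 1/144
  (Z=0, Y=3, X=0, W=1, U=1) weight 1/288
  (Z=2, Y=2, X=1, W=1, U=0) weight 1/144
  … 63 more
Group by X:
  weight(X=0) = 1/4
  weight(X=1) = 1/8
Total weight = 1/4 + 1/8 = 3/8
P(X=0 | obs) = 1/4 / 3/8 = 2/3
P(X=1 | obs) = 1/8 / 3/8 = 1/3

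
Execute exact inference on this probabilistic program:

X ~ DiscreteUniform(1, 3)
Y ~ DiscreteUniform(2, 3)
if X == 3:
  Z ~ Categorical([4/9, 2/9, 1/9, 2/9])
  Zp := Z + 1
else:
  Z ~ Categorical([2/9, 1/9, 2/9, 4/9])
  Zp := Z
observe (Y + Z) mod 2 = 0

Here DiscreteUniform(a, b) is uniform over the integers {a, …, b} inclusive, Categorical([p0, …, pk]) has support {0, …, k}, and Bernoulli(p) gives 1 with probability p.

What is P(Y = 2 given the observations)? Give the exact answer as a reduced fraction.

P(Y = 2 | obs) = 13/27

Enumerate traces; 12 have nonzero weight after conditioning:
  (X=1, Y=2, Z=0) weight 1/27
  (X=1, Y=2, Z=2) weight 1/27
  (X=1, Y=3, Z=1) weight 1/54
  (X=1, Y=3, Z=3) weight 2/27
  (X=2, Y=2, Z=0) weight 1/27
  (X=2, Y=2, Z=2) weight 1/27
  (X=2, Y=3, Z=1) weight 1/54
  (X=2, Y=3, Z=3) weight 2/27
  … 4 more
Group by Y:
  weight(Y=2) = 13/54
  weight(Y=3) = 7/27
Total weight = 13/54 + 7/27 = 1/2
P(Y=2 | obs) = 13/54 / 1/2 = 13/27
P(Y=3 | obs) = 7/27 / 1/2 = 14/27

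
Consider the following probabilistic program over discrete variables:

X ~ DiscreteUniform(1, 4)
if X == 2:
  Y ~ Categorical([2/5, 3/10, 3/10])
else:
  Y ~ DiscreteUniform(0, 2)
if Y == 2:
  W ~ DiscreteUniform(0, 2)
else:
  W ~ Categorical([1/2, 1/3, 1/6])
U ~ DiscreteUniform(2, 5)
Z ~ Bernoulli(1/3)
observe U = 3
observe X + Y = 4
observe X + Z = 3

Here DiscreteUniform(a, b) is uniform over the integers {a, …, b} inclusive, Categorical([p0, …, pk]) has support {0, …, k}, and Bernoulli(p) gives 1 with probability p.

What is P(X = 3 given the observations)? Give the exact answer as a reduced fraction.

P(X = 3 | obs) = 20/29

Enumerate traces; 6 have nonzero weight after conditioning:
  (X=2, Y=2, W=0, U=3, Z=1) weight 1/480
  (X=2, Y=2, W=1, U=3, Z=1) weight 1/480
  (X=2, Y=2, W=2, U=3, Z=1) weight 1/480
  (X=3, Y=1, W=0, U=3, Z=0) weight 1/144
  (X=3, Y=1, W=1, U=3, Z=0) weight 1/216
  (X=3, Y=1, W=2, U=3, Z=0) weight 1/432
Group by X:
  weight(X=2) = 1/160
  weight(X=3) = 1/72
Total weight = 1/160 + 1/72 = 29/1440
P(X=2 | obs) = 1/160 / 29/1440 = 9/29
P(X=3 | obs) = 1/72 / 29/1440 = 20/29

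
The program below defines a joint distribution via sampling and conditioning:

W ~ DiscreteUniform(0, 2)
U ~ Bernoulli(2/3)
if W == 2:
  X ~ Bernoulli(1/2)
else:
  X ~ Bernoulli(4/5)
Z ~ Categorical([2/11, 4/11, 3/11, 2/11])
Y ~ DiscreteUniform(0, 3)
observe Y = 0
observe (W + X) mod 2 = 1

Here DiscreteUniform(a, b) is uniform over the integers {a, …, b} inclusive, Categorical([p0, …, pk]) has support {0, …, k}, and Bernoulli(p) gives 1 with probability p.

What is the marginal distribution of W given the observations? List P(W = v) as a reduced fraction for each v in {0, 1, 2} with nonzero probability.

Enumerate traces; 24 have nonzero weight after conditioning:
  (W=0, U=0, X=1, Z=0, Y=0) weight 2/495
  (W=0, U=0, X=1, Z=1, Y=0) weight 4/495
  (W=0, U=0, X=1, Z=2, Y=0) weight 1/165
  (W=0, U=0, X=1, Z=3, Y=0) weight 2/495
  (W=0, U=1, X=1, Z=0, Y=0) weight 4/495
  (W=0, U=1, X=1, Z=1, Y=0) weight 8/495
  (W=0, U=1, X=1, Z=2, Y=0) weight 2/165
  (W=0, U=1, X=1, Z=3, Y=0) weight 4/495
  (W=1, U=0, X=0, Z=0, Y=0) weight 1/990
  (W=2, U=0, X=1, Z=0, Y=0) weight 1/396
  … 14 more
Group by W:
  weight(W=0) = 1/15
  weight(W=1) = 1/60
  weight(W=2) = 1/24
Total weight = 1/15 + 1/60 + 1/24 = 1/8
P(W=0 | obs) = 1/15 / 1/8 = 8/15
P(W=1 | obs) = 1/60 / 1/8 = 2/15
P(W=2 | obs) = 1/24 / 1/8 = 1/3

P(W=0) = 8/15, P(W=1) = 2/15, P(W=2) = 1/3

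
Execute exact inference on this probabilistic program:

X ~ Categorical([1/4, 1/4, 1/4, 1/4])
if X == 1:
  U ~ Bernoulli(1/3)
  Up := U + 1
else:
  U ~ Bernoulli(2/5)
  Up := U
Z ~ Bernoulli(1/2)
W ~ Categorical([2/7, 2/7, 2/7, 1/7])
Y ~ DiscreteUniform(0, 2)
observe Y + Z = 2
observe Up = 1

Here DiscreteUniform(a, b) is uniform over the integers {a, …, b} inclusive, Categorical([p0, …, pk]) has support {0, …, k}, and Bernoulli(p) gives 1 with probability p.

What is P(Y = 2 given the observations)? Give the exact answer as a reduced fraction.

Enumerate traces; 32 have nonzero weight after conditioning:
  (X=0, U=1, Z=0, W=0, Y=2) weight 1/210
  (X=0, U=1, Z=0, W=1, Y=2) weight 1/210
  (X=0, U=1, Z=0, W=2, Y=2) weight 1/210
  (X=0, U=1, Z=0, W=3, Y=2) weight 1/420
  (X=0, U=1, Z=1, W=0, Y=1) weight 1/210
  (X=0, U=1, Z=1, W=1, Y=1) weight 1/210
  (X=0, U=1, Z=1, W=2, Y=1) weight 1/210
  (X=0, U=1, Z=1, W=3, Y=1) weight 1/420
  … 24 more
Group by Y:
  weight(Y=1) = 7/90
  weight(Y=2) = 7/90
Total weight = 7/90 + 7/90 = 7/45
P(Y=1 | obs) = 7/90 / 7/45 = 1/2
P(Y=2 | obs) = 7/90 / 7/45 = 1/2

P(Y = 2 | obs) = 1/2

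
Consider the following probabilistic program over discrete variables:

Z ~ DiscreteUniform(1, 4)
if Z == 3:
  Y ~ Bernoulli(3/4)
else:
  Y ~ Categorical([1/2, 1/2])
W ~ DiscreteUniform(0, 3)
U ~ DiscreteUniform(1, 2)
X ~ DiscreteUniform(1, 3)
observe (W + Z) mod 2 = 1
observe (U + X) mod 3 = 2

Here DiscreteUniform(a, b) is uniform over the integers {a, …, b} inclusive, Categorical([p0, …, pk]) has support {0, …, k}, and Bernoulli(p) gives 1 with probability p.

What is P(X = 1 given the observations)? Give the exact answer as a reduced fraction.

Enumerate traces; 32 have nonzero weight after conditioning:
  (Z=1, Y=0, W=0, U=1, X=1) weight 1/192
  (Z=1, Y=0, W=0, U=2, X=3) weight 1/192
  (Z=1, Y=0, W=2, U=1, X=1) weight 1/192
  (Z=1, Y=0, W=2, U=2, X=3) weight 1/192
  (Z=1, Y=1, W=0, U=1, X=1) weight 1/192
  (Z=1, Y=1, W=0, U=2, X=3) weight 1/192
  (Z=1, Y=1, W=2, U=1, X=1) weight 1/192
  (Z=1, Y=1, W=2, U=2, X=3) weight 1/192
  … 24 more
Group by X:
  weight(X=1) = 1/12
  weight(X=3) = 1/12
Total weight = 1/12 + 1/12 = 1/6
P(X=1 | obs) = 1/12 / 1/6 = 1/2
P(X=3 | obs) = 1/12 / 1/6 = 1/2

P(X = 1 | obs) = 1/2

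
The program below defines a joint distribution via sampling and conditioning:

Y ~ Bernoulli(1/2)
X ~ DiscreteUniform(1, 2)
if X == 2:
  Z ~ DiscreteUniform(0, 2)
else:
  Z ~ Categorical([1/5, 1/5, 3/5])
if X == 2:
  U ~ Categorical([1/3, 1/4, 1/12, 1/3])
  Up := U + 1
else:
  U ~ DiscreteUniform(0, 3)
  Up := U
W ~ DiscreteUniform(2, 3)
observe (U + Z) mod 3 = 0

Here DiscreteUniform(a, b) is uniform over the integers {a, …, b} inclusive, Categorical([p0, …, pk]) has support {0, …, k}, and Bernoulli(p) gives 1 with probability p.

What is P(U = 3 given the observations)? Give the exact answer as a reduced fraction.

P(U = 3 | obs) = 29/114

Enumerate traces; 32 have nonzero weight after conditioning:
  (Y=0, X=1, Z=0, U=0, W=2) weight 1/160
  (Y=0, X=1, Z=0, U=0, W=3) weight 1/160
  (Y=0, X=1, Z=0, U=3, W=2) weight 1/160
  (Y=0, X=1, Z=0, U=3, W=3) weight 1/160
  (Y=0, X=1, Z=1, U=2, W=2) weight 1/160
  (Y=0, X=1, Z=1, U=2, W=3) weight 1/160
  (Y=0, X=1, Z=2, U=1, W=2) weight 3/160
  (Y=0, X=1, Z=2, U=1, W=3) weight 3/160
  … 24 more
Group by U:
  weight(U=0) = 29/360
  weight(U=1) = 7/60
  weight(U=2) = 7/180
  weight(U=3) = 29/360
Total weight = 29/360 + 7/60 + 7/180 + 29/360 = 19/60
P(U=0 | obs) = 29/360 / 19/60 = 29/114
P(U=1 | obs) = 7/60 / 19/60 = 7/19
P(U=2 | obs) = 7/180 / 19/60 = 7/57
P(U=3 | obs) = 29/360 / 19/60 = 29/114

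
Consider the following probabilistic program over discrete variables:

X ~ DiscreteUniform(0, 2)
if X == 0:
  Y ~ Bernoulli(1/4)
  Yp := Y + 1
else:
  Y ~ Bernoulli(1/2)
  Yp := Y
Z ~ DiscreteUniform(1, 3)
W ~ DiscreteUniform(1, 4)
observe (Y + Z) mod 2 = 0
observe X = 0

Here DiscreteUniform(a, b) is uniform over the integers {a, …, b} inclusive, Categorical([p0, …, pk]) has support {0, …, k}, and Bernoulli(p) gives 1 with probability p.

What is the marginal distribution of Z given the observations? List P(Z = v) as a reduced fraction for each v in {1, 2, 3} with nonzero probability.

P(Z=1) = 1/5, P(Z=2) = 3/5, P(Z=3) = 1/5

Enumerate traces; 12 have nonzero weight after conditioning:
  (X=0, Y=0, Z=2, W=1) weight 1/48
  (X=0, Y=0, Z=2, W=2) weight 1/48
  (X=0, Y=0, Z=2, W=3) weight 1/48
  (X=0, Y=0, Z=2, W=4) weight 1/48
  (X=0, Y=1, Z=1, W=1) weight 1/144
  (X=0, Y=1, Z=1, W=2) weight 1/144
  (X=0, Y=1, Z=1, W=3) weight 1/144
  (X=0, Y=1, Z=1, W=4) weight 1/144
  (X=0, Y=1, Z=3, W=1) weight 1/144
  … 3 more
Group by Z:
  weight(Z=1) = 1/36
  weight(Z=2) = 1/12
  weight(Z=3) = 1/36
Total weight = 1/36 + 1/12 + 1/36 = 5/36
P(Z=1 | obs) = 1/36 / 5/36 = 1/5
P(Z=2 | obs) = 1/12 / 5/36 = 3/5
P(Z=3 | obs) = 1/36 / 5/36 = 1/5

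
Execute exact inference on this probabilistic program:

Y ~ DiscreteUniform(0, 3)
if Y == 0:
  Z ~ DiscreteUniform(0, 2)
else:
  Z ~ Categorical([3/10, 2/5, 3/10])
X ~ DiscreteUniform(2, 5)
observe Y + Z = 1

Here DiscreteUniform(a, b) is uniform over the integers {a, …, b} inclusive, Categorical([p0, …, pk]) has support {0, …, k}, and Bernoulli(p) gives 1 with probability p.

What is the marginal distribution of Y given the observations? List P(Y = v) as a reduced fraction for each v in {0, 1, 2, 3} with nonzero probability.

P(Y=0) = 10/19, P(Y=1) = 9/19

Enumerate traces; 8 have nonzero weight after conditioning:
  (Y=0, Z=1, X=2) weight 1/48
  (Y=0, Z=1, X=3) weight 1/48
  (Y=0, Z=1, X=4) weight 1/48
  (Y=0, Z=1, X=5) weight 1/48
  (Y=1, Z=0, X=2) weight 3/160
  (Y=1, Z=0, X=3) weight 3/160
  (Y=1, Z=0, X=4) weight 3/160
  (Y=1, Z=0, X=5) weight 3/160
Group by Y:
  weight(Y=0) = 1/12
  weight(Y=1) = 3/40
Total weight = 1/12 + 3/40 = 19/120
P(Y=0 | obs) = 1/12 / 19/120 = 10/19
P(Y=1 | obs) = 3/40 / 19/120 = 9/19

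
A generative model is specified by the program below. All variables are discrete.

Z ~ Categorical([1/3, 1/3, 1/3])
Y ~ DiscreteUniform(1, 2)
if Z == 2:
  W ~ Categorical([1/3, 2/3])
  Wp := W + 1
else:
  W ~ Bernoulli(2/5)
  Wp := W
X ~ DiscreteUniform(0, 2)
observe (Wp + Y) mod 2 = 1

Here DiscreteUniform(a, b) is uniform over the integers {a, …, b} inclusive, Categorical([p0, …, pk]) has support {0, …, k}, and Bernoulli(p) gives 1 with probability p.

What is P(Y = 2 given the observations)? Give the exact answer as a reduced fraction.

Enumerate traces; 18 have nonzero weight after conditioning:
  (Z=0, Y=1, W=0, X=0) weight 1/30
  (Z=0, Y=1, W=0, X=1) weight 1/30
  (Z=0, Y=1, W=0, X=2) weight 1/30
  (Z=0, Y=2, W=1, X=0) weight 1/45
  (Z=0, Y=2, W=1, X=1) weight 1/45
  (Z=0, Y=2, W=1, X=2) weight 1/45
  (Z=1, Y=1, W=0, X=0) weight 1/30
  (Z=1, Y=1, W=0, X=1) weight 1/30
  … 10 more
Group by Y:
  weight(Y=1) = 14/45
  weight(Y=2) = 17/90
Total weight = 14/45 + 17/90 = 1/2
P(Y=1 | obs) = 14/45 / 1/2 = 28/45
P(Y=2 | obs) = 17/90 / 1/2 = 17/45

P(Y = 2 | obs) = 17/45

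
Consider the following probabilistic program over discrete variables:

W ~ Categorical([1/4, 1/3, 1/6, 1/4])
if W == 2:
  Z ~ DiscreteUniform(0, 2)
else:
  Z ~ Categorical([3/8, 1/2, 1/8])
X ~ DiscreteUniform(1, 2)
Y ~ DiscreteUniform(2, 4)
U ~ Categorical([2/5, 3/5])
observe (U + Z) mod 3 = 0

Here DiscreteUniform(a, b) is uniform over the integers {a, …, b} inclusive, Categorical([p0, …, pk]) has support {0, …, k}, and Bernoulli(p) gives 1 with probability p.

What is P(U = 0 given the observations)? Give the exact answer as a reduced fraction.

P(U = 0 | obs) = 106/175

Enumerate traces; 48 have nonzero weight after conditioning:
  (W=0, Z=0, X=1, Y=2, U=0) weight 1/160
  (W=0, Z=0, X=1, Y=3, U=0) weight 1/160
  (W=0, Z=0, X=1, Y=4, U=0) weight 1/160
  (W=0, Z=0, X=2, Y=2, U=0) weight 1/160
  (W=0, Z=0, X=2, Y=3, U=0) weight 1/160
  (W=0, Z=0, X=2, Y=4, U=0) weight 1/160
  (W=0, Z=2, X=1, Y=2, U=1) weight 1/320
  (W=0, Z=2, X=1, Y=3, U=1) weight 1/320
  … 40 more
Group by U:
  weight(U=0) = 53/360
  weight(U=1) = 23/240
Total weight = 53/360 + 23/240 = 35/144
P(U=0 | obs) = 53/360 / 35/144 = 106/175
P(U=1 | obs) = 23/240 / 35/144 = 69/175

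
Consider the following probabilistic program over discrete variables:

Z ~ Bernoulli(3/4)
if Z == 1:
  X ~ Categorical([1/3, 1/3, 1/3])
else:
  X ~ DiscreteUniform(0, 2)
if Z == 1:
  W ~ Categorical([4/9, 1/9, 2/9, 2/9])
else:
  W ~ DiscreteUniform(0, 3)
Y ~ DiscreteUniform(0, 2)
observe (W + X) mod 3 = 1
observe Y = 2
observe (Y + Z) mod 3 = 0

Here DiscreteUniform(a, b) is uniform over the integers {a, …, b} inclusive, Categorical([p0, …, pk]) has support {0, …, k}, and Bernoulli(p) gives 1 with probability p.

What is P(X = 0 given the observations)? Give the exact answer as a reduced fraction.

P(X = 0 | obs) = 1/9

Enumerate traces; 4 have nonzero weight after conditioning:
  (Z=1, X=0, W=1, Y=2) weight 1/108
  (Z=1, X=1, W=0, Y=2) weight 1/27
  (Z=1, X=1, W=3, Y=2) weight 1/54
  (Z=1, X=2, W=2, Y=2) weight 1/54
Group by X:
  weight(X=0) = 1/108
  weight(X=1) = 1/18
  weight(X=2) = 1/54
Total weight = 1/108 + 1/18 + 1/54 = 1/12
P(X=0 | obs) = 1/108 / 1/12 = 1/9
P(X=1 | obs) = 1/18 / 1/12 = 2/3
P(X=2 | obs) = 1/54 / 1/12 = 2/9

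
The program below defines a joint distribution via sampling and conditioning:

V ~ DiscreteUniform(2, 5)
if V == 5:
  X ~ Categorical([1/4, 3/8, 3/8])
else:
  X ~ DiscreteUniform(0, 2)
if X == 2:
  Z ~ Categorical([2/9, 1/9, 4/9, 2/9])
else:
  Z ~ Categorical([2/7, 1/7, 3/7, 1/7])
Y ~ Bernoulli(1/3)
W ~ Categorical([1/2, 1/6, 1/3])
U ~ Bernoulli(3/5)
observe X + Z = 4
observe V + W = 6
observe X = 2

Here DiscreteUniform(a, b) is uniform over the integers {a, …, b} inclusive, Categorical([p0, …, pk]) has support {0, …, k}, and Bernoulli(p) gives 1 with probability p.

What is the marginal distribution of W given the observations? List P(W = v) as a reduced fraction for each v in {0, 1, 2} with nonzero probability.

P(W=1) = 9/25, P(W=2) = 16/25

Enumerate traces; 8 have nonzero weight after conditioning:
  (V=4, X=2, Z=2, Y=0, W=2, U=0) weight 4/1215
  (V=4, X=2, Z=2, Y=0, W=2, U=1) weight 2/405
  (V=4, X=2, Z=2, Y=1, W=2, U=0) weight 2/1215
  (V=4, X=2, Z=2, Y=1, W=2, U=1) weight 1/405
  (V=5, X=2, Z=2, Y=0, W=1, U=0) weight 1/540
  (V=5, X=2, Z=2, Y=0, W=1, U=1) weight 1/360
  (V=5, X=2, Z=2, Y=1, W=1, U=0) weight 1/1080
  (V=5, X=2, Z=2, Y=1, W=1, U=1) weight 1/720
Group by W:
  weight(W=1) = 1/144
  weight(W=2) = 1/81
Total weight = 1/144 + 1/81 = 25/1296
P(W=1 | obs) = 1/144 / 25/1296 = 9/25
P(W=2 | obs) = 1/81 / 25/1296 = 16/25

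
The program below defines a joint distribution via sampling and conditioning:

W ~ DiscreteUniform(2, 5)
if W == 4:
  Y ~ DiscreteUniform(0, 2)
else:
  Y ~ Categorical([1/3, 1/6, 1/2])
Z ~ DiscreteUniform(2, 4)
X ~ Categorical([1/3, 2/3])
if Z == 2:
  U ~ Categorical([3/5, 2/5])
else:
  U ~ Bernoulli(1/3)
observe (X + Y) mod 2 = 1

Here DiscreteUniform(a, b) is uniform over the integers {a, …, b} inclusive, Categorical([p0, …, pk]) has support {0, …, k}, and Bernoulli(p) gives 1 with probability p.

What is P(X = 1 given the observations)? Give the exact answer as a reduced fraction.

Enumerate traces; 72 have nonzero weight after conditioning:
  (W=2, Y=0, Z=2, X=1, U=0) weight 1/90
  (W=2, Y=0, Z=2, X=1, U=1) weight 1/135
  (W=2, Y=0, Z=3, X=1, U=0) weight 1/81
  (W=2, Y=0, Z=3, X=1, U=1) weight 1/162
  (W=2, Y=0, Z=4, X=1, U=0) weight 1/81
  (W=2, Y=0, Z=4, X=1, U=1) weight 1/162
  (W=2, Y=1, Z=2, X=0, U=0) weight 1/360
  (W=2, Y=1, Z=2, X=0, U=1) weight 1/540
  … 64 more
Group by X:
  weight(X=0) = 5/72
  weight(X=1) = 19/36
Total weight = 5/72 + 19/36 = 43/72
P(X=0 | obs) = 5/72 / 43/72 = 5/43
P(X=1 | obs) = 19/36 / 43/72 = 38/43

P(X = 1 | obs) = 38/43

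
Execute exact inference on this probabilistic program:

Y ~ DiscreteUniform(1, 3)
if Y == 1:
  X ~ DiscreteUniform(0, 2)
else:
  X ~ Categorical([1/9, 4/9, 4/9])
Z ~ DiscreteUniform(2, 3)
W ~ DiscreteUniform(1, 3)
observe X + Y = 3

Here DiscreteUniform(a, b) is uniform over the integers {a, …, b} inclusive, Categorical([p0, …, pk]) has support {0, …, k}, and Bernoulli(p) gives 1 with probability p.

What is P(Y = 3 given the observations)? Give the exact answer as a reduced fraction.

P(Y = 3 | obs) = 1/8

Enumerate traces; 18 have nonzero weight after conditioning:
  (Y=1, X=2, Z=2, W=1) weight 1/54
  (Y=1, X=2, Z=2, W=2) weight 1/54
  (Y=1, X=2, Z=2, W=3) weight 1/54
  (Y=1, X=2, Z=3, W=1) weight 1/54
  (Y=1, X=2, Z=3, W=2) weight 1/54
  (Y=1, X=2, Z=3, W=3) weight 1/54
  (Y=2, X=1, Z=2, W=1) weight 2/81
  (Y=2, X=1, Z=2, W=2) weight 2/81
  (Y=3, X=0, Z=2, W=1) weight 1/162
  … 9 more
Group by Y:
  weight(Y=1) = 1/9
  weight(Y=2) = 4/27
  weight(Y=3) = 1/27
Total weight = 1/9 + 4/27 + 1/27 = 8/27
P(Y=1 | obs) = 1/9 / 8/27 = 3/8
P(Y=2 | obs) = 4/27 / 8/27 = 1/2
P(Y=3 | obs) = 1/27 / 8/27 = 1/8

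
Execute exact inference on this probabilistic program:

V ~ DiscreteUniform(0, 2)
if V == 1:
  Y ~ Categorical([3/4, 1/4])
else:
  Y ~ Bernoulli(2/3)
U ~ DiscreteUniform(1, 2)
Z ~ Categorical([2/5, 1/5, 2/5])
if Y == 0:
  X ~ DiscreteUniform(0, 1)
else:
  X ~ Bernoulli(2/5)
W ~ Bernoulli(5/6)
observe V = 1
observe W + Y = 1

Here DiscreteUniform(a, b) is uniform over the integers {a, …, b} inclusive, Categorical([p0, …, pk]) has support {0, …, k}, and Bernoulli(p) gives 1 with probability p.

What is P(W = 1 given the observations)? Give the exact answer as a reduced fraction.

Enumerate traces; 24 have nonzero weight after conditioning:
  (V=1, Y=0, U=1, Z=0, X=0, W=1) weight 1/48
  (V=1, Y=0, U=1, Z=0, X=1, W=1) weight 1/48
  (V=1, Y=0, U=1, Z=1, X=0, W=1) weight 1/96
  (V=1, Y=0, U=1, Z=1, X=1, W=1) weight 1/96
  (V=1, Y=0, U=1, Z=2, X=0, W=1) weight 1/48
  (V=1, Y=0, U=1, Z=2, X=1, W=1) weight 1/48
  (V=1, Y=0, U=2, Z=0, X=0, W=1) weight 1/48
  (V=1, Y=0, U=2, Z=0, X=1, W=1) weight 1/48
  (V=1, Y=1, U=1, Z=0, X=0, W=0) weight 1/600
  … 15 more
Group by W:
  weight(W=0) = 1/72
  weight(W=1) = 5/24
Total weight = 1/72 + 5/24 = 2/9
P(W=0 | obs) = 1/72 / 2/9 = 1/16
P(W=1 | obs) = 5/24 / 2/9 = 15/16

P(W = 1 | obs) = 15/16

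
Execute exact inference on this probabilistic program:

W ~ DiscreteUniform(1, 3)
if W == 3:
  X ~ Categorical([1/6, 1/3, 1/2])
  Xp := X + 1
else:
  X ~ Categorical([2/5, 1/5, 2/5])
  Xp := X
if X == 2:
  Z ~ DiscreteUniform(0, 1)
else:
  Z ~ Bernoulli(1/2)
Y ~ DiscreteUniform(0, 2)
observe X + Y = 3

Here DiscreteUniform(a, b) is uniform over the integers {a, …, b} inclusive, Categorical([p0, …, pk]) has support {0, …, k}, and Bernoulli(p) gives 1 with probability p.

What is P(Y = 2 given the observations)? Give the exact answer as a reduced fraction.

Enumerate traces; 12 have nonzero weight after conditioning:
  (W=1, X=1, Z=0, Y=2) weight 1/90
  (W=1, X=1, Z=1, Y=2) weight 1/90
  (W=1, X=2, Z=0, Y=1) weight 1/45
  (W=1, X=2, Z=1, Y=1) weight 1/45
  (W=2, X=1, Z=0, Y=2) weight 1/90
  (W=2, X=1, Z=1, Y=2) weight 1/90
  (W=2, X=2, Z=0, Y=1) weight 1/45
  (W=2, X=2, Z=1, Y=1) weight 1/45
  … 4 more
Group by Y:
  weight(Y=1) = 13/90
  weight(Y=2) = 11/135
Total weight = 13/90 + 11/135 = 61/270
P(Y=1 | obs) = 13/90 / 61/270 = 39/61
P(Y=2 | obs) = 11/135 / 61/270 = 22/61

P(Y = 2 | obs) = 22/61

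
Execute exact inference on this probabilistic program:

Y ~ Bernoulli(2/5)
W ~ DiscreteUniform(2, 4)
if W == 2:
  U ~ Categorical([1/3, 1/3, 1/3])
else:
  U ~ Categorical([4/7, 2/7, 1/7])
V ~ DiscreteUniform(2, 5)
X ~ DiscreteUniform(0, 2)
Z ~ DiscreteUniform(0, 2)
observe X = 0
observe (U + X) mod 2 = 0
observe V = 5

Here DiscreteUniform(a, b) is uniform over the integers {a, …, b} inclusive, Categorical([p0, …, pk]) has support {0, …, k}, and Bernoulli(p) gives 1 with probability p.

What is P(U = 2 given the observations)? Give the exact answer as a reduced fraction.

Enumerate traces; 36 have nonzero weight after conditioning:
  (Y=0, W=2, U=0, V=5, X=0, Z=0) weight 1/540
  (Y=0, W=2, U=0, V=5, X=0, Z=1) weight 1/540
  (Y=0, W=2, U=0, V=5, X=0, Z=2) weight 1/540
  (Y=0, W=2, U=2, V=5, X=0, Z=0) weight 1/540
  (Y=0, W=2, U=2, V=5, X=0, Z=1) weight 1/540
  (Y=0, W=2, U=2, V=5, X=0, Z=2) weight 1/540
  (Y=0, W=3, U=0, V=5, X=0, Z=0) weight 1/315
  (Y=0, W=3, U=0, V=5, X=0, Z=1) weight 1/315
  … 28 more
Group by U:
  weight(U=0) = 31/756
  weight(U=2) = 13/756
Total weight = 31/756 + 13/756 = 11/189
P(U=0 | obs) = 31/756 / 11/189 = 31/44
P(U=2 | obs) = 13/756 / 11/189 = 13/44

P(U = 2 | obs) = 13/44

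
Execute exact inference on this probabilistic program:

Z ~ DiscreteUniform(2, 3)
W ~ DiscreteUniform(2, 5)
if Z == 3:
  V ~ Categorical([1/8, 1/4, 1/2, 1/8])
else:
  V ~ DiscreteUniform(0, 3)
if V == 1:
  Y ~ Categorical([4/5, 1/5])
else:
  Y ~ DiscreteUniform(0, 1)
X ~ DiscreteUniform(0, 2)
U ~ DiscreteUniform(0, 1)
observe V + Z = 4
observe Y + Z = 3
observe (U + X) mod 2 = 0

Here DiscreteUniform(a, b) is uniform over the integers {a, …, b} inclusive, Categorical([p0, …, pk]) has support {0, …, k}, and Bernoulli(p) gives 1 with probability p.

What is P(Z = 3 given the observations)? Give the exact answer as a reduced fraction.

P(Z = 3 | obs) = 8/13

Enumerate traces; 24 have nonzero weight after conditioning:
  (Z=2, W=2, V=2, Y=1, X=0, U=0) weight 1/384
  (Z=2, W=2, V=2, Y=1, X=1, U=1) weight 1/384
  (Z=2, W=2, V=2, Y=1, X=2, U=0) weight 1/384
  (Z=2, W=3, V=2, Y=1, X=0, U=0) weight 1/384
  (Z=2, W=3, V=2, Y=1, X=1, U=1) weight 1/384
  (Z=2, W=3, V=2, Y=1, X=2, U=0) weight 1/384
  (Z=2, W=4, V=2, Y=1, X=0, U=0) weight 1/384
  (Z=2, W=4, V=2, Y=1, X=1, U=1) weight 1/384
  (Z=3, W=2, V=1, Y=0, X=0, U=0) weight 1/240
  … 15 more
Group by Z:
  weight(Z=2) = 1/32
  weight(Z=3) = 1/20
Total weight = 1/32 + 1/20 = 13/160
P(Z=2 | obs) = 1/32 / 13/160 = 5/13
P(Z=3 | obs) = 1/20 / 13/160 = 8/13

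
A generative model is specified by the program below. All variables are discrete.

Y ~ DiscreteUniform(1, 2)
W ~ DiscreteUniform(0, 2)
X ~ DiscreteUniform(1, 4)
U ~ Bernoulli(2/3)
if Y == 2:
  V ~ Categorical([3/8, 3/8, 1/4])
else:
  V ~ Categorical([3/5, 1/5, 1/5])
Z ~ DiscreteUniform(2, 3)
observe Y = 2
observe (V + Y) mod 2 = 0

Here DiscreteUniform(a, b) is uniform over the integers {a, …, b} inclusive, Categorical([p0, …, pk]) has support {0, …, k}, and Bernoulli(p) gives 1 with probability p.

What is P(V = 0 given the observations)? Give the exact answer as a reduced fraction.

Enumerate traces; 96 have nonzero weight after conditioning:
  (Y=2, W=0, X=1, U=0, V=0, Z=2) weight 1/384
  (Y=2, W=0, X=1, U=0, V=0, Z=3) weight 1/384
  (Y=2, W=0, X=1, U=0, V=2, Z=2) weight 1/576
  (Y=2, W=0, X=1, U=0, V=2, Z=3) weight 1/576
  (Y=2, W=0, X=1, U=1, V=0, Z=2) weight 1/192
  (Y=2, W=0, X=1, U=1, V=0, Z=3) weight 1/192
  (Y=2, W=0, X=1, U=1, V=2, Z=2) weight 1/288
  (Y=2, W=0, X=1, U=1, V=2, Z=3) weight 1/288
  … 88 more
Group by V:
  weight(V=0) = 3/16
  weight(V=2) = 1/8
Total weight = 3/16 + 1/8 = 5/16
P(V=0 | obs) = 3/16 / 5/16 = 3/5
P(V=2 | obs) = 1/8 / 5/16 = 2/5

P(V = 0 | obs) = 3/5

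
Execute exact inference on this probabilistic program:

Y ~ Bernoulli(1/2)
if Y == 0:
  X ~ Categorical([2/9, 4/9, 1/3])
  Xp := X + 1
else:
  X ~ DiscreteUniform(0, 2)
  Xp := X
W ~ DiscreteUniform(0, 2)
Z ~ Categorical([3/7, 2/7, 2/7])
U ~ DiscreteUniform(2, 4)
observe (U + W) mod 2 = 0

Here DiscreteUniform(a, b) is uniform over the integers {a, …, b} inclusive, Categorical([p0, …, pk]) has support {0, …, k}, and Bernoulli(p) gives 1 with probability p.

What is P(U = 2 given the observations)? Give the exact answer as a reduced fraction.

P(U = 2 | obs) = 2/5

Enumerate traces; 90 have nonzero weight after conditioning:
  (Y=0, X=0, W=0, Z=0, U=2) weight 1/189
  (Y=0, X=0, W=0, Z=0, U=4) weight 1/189
  (Y=0, X=0, W=0, Z=1, U=2) weight 2/567
  (Y=0, X=0, W=0, Z=1, U=4) weight 2/567
  (Y=0, X=0, W=0, Z=2, U=2) weight 2/567
  (Y=0, X=0, W=0, Z=2, U=4) weight 2/567
  (Y=0, X=0, W=1, Z=0, U=3) weight 1/189
  (Y=0, X=0, W=1, Z=1, U=3) weight 2/567
  … 82 more
Group by U:
  weight(U=2) = 2/9
  weight(U=3) = 1/9
  weight(U=4) = 2/9
Total weight = 2/9 + 1/9 + 2/9 = 5/9
P(U=2 | obs) = 2/9 / 5/9 = 2/5
P(U=3 | obs) = 1/9 / 5/9 = 1/5
P(U=4 | obs) = 2/9 / 5/9 = 2/5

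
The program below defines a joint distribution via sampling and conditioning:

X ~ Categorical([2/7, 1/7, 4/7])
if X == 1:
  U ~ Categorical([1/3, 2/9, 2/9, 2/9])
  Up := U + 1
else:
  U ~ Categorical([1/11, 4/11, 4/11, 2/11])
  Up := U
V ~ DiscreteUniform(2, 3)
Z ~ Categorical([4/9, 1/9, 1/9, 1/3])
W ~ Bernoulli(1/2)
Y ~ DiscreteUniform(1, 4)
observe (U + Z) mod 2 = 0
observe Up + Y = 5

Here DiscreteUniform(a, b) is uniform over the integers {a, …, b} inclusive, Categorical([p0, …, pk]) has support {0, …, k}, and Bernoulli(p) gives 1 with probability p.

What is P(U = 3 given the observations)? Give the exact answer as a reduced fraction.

Enumerate traces; 80 have nonzero weight after conditioning:
  (X=0, U=1, V=2, Z=1, W=0, Y=4) weight 1/1386
  (X=0, U=1, V=2, Z=1, W=1, Y=4) weight 1/1386
  (X=0, U=1, V=2, Z=3, W=0, Y=4) weight 1/462
  (X=0, U=1, V=2, Z=3, W=1, Y=4) weight 1/462
  (X=0, U=1, V=3, Z=1, W=0, Y=4) weight 1/1386
  (X=0, U=1, V=3, Z=1, W=1, Y=4) weight 1/1386
  (X=0, U=1, V=3, Z=3, W=0, Y=4) weight 1/462
  (X=0, U=1, V=3, Z=3, W=1, Y=4) weight 1/462
  (X=0, U=2, V=2, Z=0, W=0, Y=3) weight 2/693
  (X=0, U=3, V=2, Z=1, W=0, Y=2) weight 1/2772
  … 70 more
Group by U:
  weight(U=0) = 5/756
  weight(U=1) = 34/891
  weight(U=2) = 85/1782
  weight(U=3) = 130/6237
Total weight = 5/756 + 34/891 + 85/1782 + 130/6237 = 257/2268
P(U=0 | obs) = 5/756 / 257/2268 = 15/257
P(U=1 | obs) = 34/891 / 257/2268 = 952/2827
P(U=2 | obs) = 85/1782 / 257/2268 = 1190/2827
P(U=3 | obs) = 130/6237 / 257/2268 = 520/2827

P(U = 3 | obs) = 520/2827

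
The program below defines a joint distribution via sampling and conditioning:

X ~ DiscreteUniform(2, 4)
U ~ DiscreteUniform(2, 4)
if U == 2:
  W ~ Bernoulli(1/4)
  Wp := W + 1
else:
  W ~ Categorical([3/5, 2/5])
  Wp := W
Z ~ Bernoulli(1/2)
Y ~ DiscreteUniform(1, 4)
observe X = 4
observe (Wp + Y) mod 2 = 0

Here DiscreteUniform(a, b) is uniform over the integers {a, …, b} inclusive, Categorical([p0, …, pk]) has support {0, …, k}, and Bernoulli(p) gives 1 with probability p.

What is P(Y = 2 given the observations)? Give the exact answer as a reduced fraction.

Enumerate traces; 24 have nonzero weight after conditioning:
  (X=4, U=2, W=0, Z=0, Y=1) weight 1/96
  (X=4, U=2, W=0, Z=0, Y=3) weight 1/96
  (X=4, U=2, W=0, Z=1, Y=1) weight 1/96
  (X=4, U=2, W=0, Z=1, Y=3) weight 1/96
  (X=4, U=2, W=1, Z=0, Y=2) weight 1/288
  (X=4, U=2, W=1, Z=0, Y=4) weight 1/288
  (X=4, U=2, W=1, Z=1, Y=2) weight 1/288
  (X=4, U=2, W=1, Z=1, Y=4) weight 1/288
  … 16 more
Group by Y:
  weight(Y=1) = 31/720
  weight(Y=2) = 29/720
  weight(Y=3) = 31/720
  weight(Y=4) = 29/720
Total weight = 31/720 + 29/720 + 31/720 + 29/720 = 1/6
P(Y=1 | obs) = 31/720 / 1/6 = 31/120
P(Y=2 | obs) = 29/720 / 1/6 = 29/120
P(Y=3 | obs) = 31/720 / 1/6 = 31/120
P(Y=4 | obs) = 29/720 / 1/6 = 29/120

P(Y = 2 | obs) = 29/120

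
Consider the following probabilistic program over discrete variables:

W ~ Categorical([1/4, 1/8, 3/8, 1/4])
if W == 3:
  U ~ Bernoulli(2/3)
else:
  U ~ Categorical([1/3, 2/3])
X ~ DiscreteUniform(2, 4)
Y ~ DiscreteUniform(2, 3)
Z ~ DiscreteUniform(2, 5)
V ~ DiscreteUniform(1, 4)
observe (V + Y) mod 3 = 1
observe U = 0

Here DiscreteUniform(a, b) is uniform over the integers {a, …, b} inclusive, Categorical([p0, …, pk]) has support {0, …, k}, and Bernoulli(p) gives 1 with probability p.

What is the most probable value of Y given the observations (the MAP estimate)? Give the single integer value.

Enumerate traces; 144 have nonzero weight after conditioning:
  (W=0, U=0, X=2, Y=2, Z=2, V=2) weight 1/1152
  (W=0, U=0, X=2, Y=2, Z=3, V=2) weight 1/1152
  (W=0, U=0, X=2, Y=2, Z=4, V=2) weight 1/1152
  (W=0, U=0, X=2, Y=2, Z=5, V=2) weight 1/1152
  (W=0, U=0, X=2, Y=3, Z=2, V=1) weight 1/1152
  (W=0, U=0, X=2, Y=3, Z=2, V=4) weight 1/1152
  (W=0, U=0, X=2, Y=3, Z=3, V=1) weight 1/1152
  (W=0, U=0, X=2, Y=3, Z=3, V=4) weight 1/1152
  … 136 more
Group by Y:
  weight(Y=2) = 1/24
  weight(Y=3) = 1/12
Total weight = 1/24 + 1/12 = 1/8
P(Y=2 | obs) = 1/24 / 1/8 = 1/3
P(Y=3 | obs) = 1/12 / 1/8 = 2/3
argmax = 3

argmax_v P(Y = v | obs) = 3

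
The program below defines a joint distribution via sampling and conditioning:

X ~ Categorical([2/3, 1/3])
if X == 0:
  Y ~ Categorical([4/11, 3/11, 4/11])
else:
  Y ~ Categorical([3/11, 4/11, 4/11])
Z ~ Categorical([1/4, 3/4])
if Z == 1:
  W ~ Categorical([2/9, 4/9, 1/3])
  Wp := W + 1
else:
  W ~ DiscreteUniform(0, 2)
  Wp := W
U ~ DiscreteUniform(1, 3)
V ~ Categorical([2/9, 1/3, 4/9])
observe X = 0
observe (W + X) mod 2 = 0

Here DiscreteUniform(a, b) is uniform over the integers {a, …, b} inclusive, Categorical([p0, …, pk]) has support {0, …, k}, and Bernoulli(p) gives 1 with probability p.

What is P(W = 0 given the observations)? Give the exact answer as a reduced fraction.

P(W = 0 | obs) = 3/7

Enumerate traces; 108 have nonzero weight after conditioning:
  (X=0, Y=0, Z=0, W=0, U=1, V=0) weight 4/2673
  (X=0, Y=0, Z=0, W=0, U=1, V=1) weight 2/891
  (X=0, Y=0, Z=0, W=0, U=1, V=2) weight 8/2673
  (X=0, Y=0, Z=0, W=0, U=2, V=0) weight 4/2673
  (X=0, Y=0, Z=0, W=0, U=2, V=1) weight 2/891
  (X=0, Y=0, Z=0, W=0, U=2, V=2) weight 8/2673
  (X=0, Y=0, Z=0, W=0, U=3, V=0) weight 4/2673
  (X=0, Y=0, Z=0, W=0, U=3, V=1) weight 2/891
  (X=0, Y=0, Z=0, W=2, U=1, V=0) weight 4/2673
  … 99 more
Group by W:
  weight(W=0) = 1/6
  weight(W=2) = 2/9
Total weight = 1/6 + 2/9 = 7/18
P(W=0 | obs) = 1/6 / 7/18 = 3/7
P(W=2 | obs) = 2/9 / 7/18 = 4/7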